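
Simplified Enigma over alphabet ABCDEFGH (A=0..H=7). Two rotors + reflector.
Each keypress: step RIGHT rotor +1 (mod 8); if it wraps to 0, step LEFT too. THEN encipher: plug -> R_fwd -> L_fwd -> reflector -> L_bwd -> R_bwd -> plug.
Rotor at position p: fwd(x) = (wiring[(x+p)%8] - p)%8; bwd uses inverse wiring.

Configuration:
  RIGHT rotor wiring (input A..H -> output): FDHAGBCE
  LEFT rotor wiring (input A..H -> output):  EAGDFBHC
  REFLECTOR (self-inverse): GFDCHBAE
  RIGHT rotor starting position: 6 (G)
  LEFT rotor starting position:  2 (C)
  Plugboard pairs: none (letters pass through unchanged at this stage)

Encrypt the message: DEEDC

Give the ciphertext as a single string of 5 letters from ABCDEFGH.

Answer: HAAHA

Derivation:
Char 1 ('D'): step: R->7, L=2; D->plug->D->R->A->L->E->refl->H->L'->D->R'->H->plug->H
Char 2 ('E'): step: R->0, L->3 (L advanced); E->plug->E->R->G->L->F->refl->B->L'->F->R'->A->plug->A
Char 3 ('E'): step: R->1, L=3; E->plug->E->R->A->L->A->refl->G->L'->C->R'->A->plug->A
Char 4 ('D'): step: R->2, L=3; D->plug->D->R->H->L->D->refl->C->L'->B->R'->H->plug->H
Char 5 ('C'): step: R->3, L=3; C->plug->C->R->G->L->F->refl->B->L'->F->R'->A->plug->A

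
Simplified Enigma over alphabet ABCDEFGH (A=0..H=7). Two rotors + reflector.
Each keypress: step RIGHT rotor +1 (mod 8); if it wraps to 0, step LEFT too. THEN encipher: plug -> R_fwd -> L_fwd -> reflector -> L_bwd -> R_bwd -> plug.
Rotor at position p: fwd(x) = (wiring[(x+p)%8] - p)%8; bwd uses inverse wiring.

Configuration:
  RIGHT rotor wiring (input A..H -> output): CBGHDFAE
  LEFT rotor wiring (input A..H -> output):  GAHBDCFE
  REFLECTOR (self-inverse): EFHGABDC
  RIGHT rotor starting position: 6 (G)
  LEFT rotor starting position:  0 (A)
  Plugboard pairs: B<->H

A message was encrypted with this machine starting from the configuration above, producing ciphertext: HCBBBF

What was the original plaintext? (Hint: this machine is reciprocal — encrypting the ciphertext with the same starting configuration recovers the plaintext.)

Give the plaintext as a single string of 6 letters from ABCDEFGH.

Answer: GHCAHG

Derivation:
Char 1 ('H'): step: R->7, L=0; H->plug->B->R->D->L->B->refl->F->L'->G->R'->G->plug->G
Char 2 ('C'): step: R->0, L->1 (L advanced); C->plug->C->R->G->L->D->refl->G->L'->B->R'->B->plug->H
Char 3 ('B'): step: R->1, L=1; B->plug->H->R->B->L->G->refl->D->L'->G->R'->C->plug->C
Char 4 ('B'): step: R->2, L=1; B->plug->H->R->H->L->F->refl->B->L'->E->R'->A->plug->A
Char 5 ('B'): step: R->3, L=1; B->plug->H->R->D->L->C->refl->H->L'->A->R'->B->plug->H
Char 6 ('F'): step: R->4, L=1; F->plug->F->R->F->L->E->refl->A->L'->C->R'->G->plug->G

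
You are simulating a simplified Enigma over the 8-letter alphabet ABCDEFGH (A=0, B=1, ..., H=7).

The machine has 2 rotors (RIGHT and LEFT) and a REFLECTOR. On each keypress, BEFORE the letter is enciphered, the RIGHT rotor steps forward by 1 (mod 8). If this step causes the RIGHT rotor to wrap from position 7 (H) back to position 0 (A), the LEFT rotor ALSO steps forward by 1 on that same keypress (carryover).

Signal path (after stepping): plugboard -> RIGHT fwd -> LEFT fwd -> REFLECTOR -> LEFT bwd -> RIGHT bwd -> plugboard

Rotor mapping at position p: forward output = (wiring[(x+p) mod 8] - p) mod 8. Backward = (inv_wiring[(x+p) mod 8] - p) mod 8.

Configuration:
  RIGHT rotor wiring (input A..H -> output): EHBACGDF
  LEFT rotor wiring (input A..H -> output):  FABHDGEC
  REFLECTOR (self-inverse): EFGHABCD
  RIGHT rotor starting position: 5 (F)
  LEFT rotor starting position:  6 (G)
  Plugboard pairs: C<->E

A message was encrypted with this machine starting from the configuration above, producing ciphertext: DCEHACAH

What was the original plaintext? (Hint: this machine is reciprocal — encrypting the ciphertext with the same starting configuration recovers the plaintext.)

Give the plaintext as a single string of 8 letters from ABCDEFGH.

Answer: BGGDGBCF

Derivation:
Char 1 ('D'): step: R->6, L=6; D->plug->D->R->B->L->E->refl->A->L'->H->R'->B->plug->B
Char 2 ('C'): step: R->7, L=6; C->plug->E->R->B->L->E->refl->A->L'->H->R'->G->plug->G
Char 3 ('E'): step: R->0, L->7 (L advanced); E->plug->C->R->B->L->G->refl->C->L'->D->R'->G->plug->G
Char 4 ('H'): step: R->1, L=7; H->plug->H->R->D->L->C->refl->G->L'->B->R'->D->plug->D
Char 5 ('A'): step: R->2, L=7; A->plug->A->R->H->L->F->refl->B->L'->C->R'->G->plug->G
Char 6 ('C'): step: R->3, L=7; C->plug->E->R->C->L->B->refl->F->L'->H->R'->B->plug->B
Char 7 ('A'): step: R->4, L=7; A->plug->A->R->G->L->H->refl->D->L'->A->R'->E->plug->C
Char 8 ('H'): step: R->5, L=7; H->plug->H->R->F->L->E->refl->A->L'->E->R'->F->plug->F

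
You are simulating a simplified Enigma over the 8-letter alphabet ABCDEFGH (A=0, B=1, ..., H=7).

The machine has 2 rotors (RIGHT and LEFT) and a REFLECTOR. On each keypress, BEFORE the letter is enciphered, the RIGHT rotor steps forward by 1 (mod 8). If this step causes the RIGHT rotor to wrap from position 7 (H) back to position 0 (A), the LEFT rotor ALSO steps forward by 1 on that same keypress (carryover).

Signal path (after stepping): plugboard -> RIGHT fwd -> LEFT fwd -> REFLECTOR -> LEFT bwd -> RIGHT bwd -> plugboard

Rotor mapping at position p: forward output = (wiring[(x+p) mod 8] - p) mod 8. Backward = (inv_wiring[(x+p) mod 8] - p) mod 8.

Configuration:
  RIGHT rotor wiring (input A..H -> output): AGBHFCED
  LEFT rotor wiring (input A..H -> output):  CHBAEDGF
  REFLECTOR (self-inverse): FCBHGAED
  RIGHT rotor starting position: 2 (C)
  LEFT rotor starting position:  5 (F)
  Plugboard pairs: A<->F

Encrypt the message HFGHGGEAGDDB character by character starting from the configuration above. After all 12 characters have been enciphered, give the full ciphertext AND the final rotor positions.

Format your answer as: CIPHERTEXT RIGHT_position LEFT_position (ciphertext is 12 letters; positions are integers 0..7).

Answer: CEDADCDHACFE 6 6

Derivation:
Char 1 ('H'): step: R->3, L=5; H->plug->H->R->G->L->D->refl->H->L'->H->R'->C->plug->C
Char 2 ('F'): step: R->4, L=5; F->plug->A->R->B->L->B->refl->C->L'->E->R'->E->plug->E
Char 3 ('G'): step: R->5, L=5; G->plug->G->R->C->L->A->refl->F->L'->D->R'->D->plug->D
Char 4 ('H'): step: R->6, L=5; H->plug->H->R->E->L->C->refl->B->L'->B->R'->F->plug->A
Char 5 ('G'): step: R->7, L=5; G->plug->G->R->D->L->F->refl->A->L'->C->R'->D->plug->D
Char 6 ('G'): step: R->0, L->6 (L advanced); G->plug->G->R->E->L->D->refl->H->L'->B->R'->C->plug->C
Char 7 ('E'): step: R->1, L=6; E->plug->E->R->B->L->H->refl->D->L'->E->R'->D->plug->D
Char 8 ('A'): step: R->2, L=6; A->plug->F->R->B->L->H->refl->D->L'->E->R'->H->plug->H
Char 9 ('G'): step: R->3, L=6; G->plug->G->R->D->L->B->refl->C->L'->F->R'->F->plug->A
Char 10 ('D'): step: R->4, L=6; D->plug->D->R->H->L->F->refl->A->L'->A->R'->C->plug->C
Char 11 ('D'): step: R->5, L=6; D->plug->D->R->D->L->B->refl->C->L'->F->R'->A->plug->F
Char 12 ('B'): step: R->6, L=6; B->plug->B->R->F->L->C->refl->B->L'->D->R'->E->plug->E
Final: ciphertext=CEDADCDHACFE, RIGHT=6, LEFT=6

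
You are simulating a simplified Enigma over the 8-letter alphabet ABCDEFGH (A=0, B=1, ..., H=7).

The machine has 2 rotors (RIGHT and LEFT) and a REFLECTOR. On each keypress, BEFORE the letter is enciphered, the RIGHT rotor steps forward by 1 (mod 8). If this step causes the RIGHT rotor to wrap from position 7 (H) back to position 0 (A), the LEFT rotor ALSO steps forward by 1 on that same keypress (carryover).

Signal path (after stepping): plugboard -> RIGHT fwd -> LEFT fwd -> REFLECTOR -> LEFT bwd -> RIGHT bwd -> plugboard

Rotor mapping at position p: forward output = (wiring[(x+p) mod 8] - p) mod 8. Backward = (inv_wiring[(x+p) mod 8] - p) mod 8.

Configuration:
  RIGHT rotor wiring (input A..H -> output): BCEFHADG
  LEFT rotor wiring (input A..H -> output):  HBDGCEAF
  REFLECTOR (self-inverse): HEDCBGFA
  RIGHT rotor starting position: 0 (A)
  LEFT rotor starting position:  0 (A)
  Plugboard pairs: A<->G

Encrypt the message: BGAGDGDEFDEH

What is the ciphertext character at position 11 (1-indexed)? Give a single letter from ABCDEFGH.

Char 1 ('B'): step: R->1, L=0; B->plug->B->R->D->L->G->refl->F->L'->H->R'->E->plug->E
Char 2 ('G'): step: R->2, L=0; G->plug->A->R->C->L->D->refl->C->L'->E->R'->F->plug->F
Char 3 ('A'): step: R->3, L=0; A->plug->G->R->H->L->F->refl->G->L'->D->R'->E->plug->E
Char 4 ('G'): step: R->4, L=0; G->plug->A->R->D->L->G->refl->F->L'->H->R'->C->plug->C
Char 5 ('D'): step: R->5, L=0; D->plug->D->R->E->L->C->refl->D->L'->C->R'->H->plug->H
Char 6 ('G'): step: R->6, L=0; G->plug->A->R->F->L->E->refl->B->L'->B->R'->G->plug->A
Char 7 ('D'): step: R->7, L=0; D->plug->D->R->F->L->E->refl->B->L'->B->R'->G->plug->A
Char 8 ('E'): step: R->0, L->1 (L advanced); E->plug->E->R->H->L->G->refl->F->L'->C->R'->B->plug->B
Char 9 ('F'): step: R->1, L=1; F->plug->F->R->C->L->F->refl->G->L'->H->R'->E->plug->E
Char 10 ('D'): step: R->2, L=1; D->plug->D->R->G->L->E->refl->B->L'->D->R'->B->plug->B
Char 11 ('E'): step: R->3, L=1; E->plug->E->R->D->L->B->refl->E->L'->G->R'->F->plug->F

F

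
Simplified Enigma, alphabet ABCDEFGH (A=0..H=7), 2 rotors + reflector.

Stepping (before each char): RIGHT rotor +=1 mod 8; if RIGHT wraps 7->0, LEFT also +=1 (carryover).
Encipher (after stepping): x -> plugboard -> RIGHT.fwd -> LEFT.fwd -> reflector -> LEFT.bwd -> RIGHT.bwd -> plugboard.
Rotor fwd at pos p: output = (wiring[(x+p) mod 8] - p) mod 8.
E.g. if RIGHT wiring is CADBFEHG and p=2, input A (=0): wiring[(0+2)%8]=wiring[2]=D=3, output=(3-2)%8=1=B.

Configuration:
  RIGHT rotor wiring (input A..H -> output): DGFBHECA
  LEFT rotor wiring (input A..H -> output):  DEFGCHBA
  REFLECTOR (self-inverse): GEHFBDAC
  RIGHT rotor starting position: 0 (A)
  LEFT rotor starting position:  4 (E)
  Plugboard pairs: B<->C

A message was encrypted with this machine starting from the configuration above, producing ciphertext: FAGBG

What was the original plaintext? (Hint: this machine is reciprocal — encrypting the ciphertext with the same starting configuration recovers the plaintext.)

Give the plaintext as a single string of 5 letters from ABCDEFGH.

Char 1 ('F'): step: R->1, L=4; F->plug->F->R->B->L->D->refl->F->L'->C->R'->H->plug->H
Char 2 ('A'): step: R->2, L=4; A->plug->A->R->D->L->E->refl->B->L'->G->R'->F->plug->F
Char 3 ('G'): step: R->3, L=4; G->plug->G->R->D->L->E->refl->B->L'->G->R'->A->plug->A
Char 4 ('B'): step: R->4, L=4; B->plug->C->R->G->L->B->refl->E->L'->D->R'->A->plug->A
Char 5 ('G'): step: R->5, L=4; G->plug->G->R->E->L->H->refl->C->L'->H->R'->A->plug->A

Answer: HFAAA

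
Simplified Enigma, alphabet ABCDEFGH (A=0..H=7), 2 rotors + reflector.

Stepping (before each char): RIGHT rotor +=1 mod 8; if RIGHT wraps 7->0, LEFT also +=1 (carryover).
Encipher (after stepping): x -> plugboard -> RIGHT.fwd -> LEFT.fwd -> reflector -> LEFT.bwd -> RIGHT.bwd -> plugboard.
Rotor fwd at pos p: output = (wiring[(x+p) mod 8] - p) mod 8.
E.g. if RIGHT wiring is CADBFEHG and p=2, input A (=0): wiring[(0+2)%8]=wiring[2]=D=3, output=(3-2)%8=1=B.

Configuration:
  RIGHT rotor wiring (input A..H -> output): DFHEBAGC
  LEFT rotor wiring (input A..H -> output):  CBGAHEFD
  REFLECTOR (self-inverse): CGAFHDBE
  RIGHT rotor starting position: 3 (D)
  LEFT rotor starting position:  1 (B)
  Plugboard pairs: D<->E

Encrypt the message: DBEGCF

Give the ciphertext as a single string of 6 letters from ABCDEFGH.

Answer: GHGBFG

Derivation:
Char 1 ('D'): step: R->4, L=1; D->plug->E->R->H->L->B->refl->G->L'->D->R'->G->plug->G
Char 2 ('B'): step: R->5, L=1; B->plug->B->R->B->L->F->refl->D->L'->E->R'->H->plug->H
Char 3 ('E'): step: R->6, L=1; E->plug->D->R->H->L->B->refl->G->L'->D->R'->G->plug->G
Char 4 ('G'): step: R->7, L=1; G->plug->G->R->B->L->F->refl->D->L'->E->R'->B->plug->B
Char 5 ('C'): step: R->0, L->2 (L advanced); C->plug->C->R->H->L->H->refl->E->L'->A->R'->F->plug->F
Char 6 ('F'): step: R->1, L=2; F->plug->F->R->F->L->B->refl->G->L'->B->R'->G->plug->G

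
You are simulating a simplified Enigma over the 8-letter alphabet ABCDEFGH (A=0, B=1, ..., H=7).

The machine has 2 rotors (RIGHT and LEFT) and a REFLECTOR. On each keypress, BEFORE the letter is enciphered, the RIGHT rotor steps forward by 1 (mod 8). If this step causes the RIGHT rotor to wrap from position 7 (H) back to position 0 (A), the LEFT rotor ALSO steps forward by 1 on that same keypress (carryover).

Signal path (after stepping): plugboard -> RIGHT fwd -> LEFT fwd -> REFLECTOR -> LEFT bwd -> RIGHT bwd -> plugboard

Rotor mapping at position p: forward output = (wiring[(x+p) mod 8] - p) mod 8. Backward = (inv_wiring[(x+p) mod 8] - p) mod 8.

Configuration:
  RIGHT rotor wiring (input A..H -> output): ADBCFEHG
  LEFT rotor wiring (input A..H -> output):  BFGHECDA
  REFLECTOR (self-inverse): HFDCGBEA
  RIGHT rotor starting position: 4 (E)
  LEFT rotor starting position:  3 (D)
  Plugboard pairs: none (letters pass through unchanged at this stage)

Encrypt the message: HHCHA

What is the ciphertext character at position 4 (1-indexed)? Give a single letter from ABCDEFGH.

Char 1 ('H'): step: R->5, L=3; H->plug->H->R->A->L->E->refl->G->L'->F->R'->G->plug->G
Char 2 ('H'): step: R->6, L=3; H->plug->H->R->G->L->C->refl->D->L'->H->R'->G->plug->G
Char 3 ('C'): step: R->7, L=3; C->plug->C->R->E->L->F->refl->B->L'->B->R'->B->plug->B
Char 4 ('H'): step: R->0, L->4 (L advanced); H->plug->H->R->G->L->C->refl->D->L'->H->R'->G->plug->G

G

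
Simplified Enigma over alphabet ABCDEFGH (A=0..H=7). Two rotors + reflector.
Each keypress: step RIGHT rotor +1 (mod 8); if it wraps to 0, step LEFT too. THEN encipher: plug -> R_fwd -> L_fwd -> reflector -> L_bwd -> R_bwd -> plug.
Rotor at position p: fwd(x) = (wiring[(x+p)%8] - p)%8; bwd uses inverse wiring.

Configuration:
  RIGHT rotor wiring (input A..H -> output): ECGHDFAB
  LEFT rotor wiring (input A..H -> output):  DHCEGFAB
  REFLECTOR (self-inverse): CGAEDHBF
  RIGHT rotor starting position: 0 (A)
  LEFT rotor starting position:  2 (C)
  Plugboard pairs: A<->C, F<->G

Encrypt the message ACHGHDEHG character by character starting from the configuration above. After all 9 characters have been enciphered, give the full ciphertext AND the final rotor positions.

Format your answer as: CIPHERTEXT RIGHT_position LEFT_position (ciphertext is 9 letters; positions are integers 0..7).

Char 1 ('A'): step: R->1, L=2; A->plug->C->R->G->L->B->refl->G->L'->E->R'->E->plug->E
Char 2 ('C'): step: R->2, L=2; C->plug->A->R->E->L->G->refl->B->L'->G->R'->E->plug->E
Char 3 ('H'): step: R->3, L=2; H->plug->H->R->D->L->D->refl->E->L'->C->R'->C->plug->A
Char 4 ('G'): step: R->4, L=2; G->plug->F->R->G->L->B->refl->G->L'->E->R'->C->plug->A
Char 5 ('H'): step: R->5, L=2; H->plug->H->R->G->L->B->refl->G->L'->E->R'->C->plug->A
Char 6 ('D'): step: R->6, L=2; D->plug->D->R->E->L->G->refl->B->L'->G->R'->C->plug->A
Char 7 ('E'): step: R->7, L=2; E->plug->E->R->A->L->A->refl->C->L'->B->R'->H->plug->H
Char 8 ('H'): step: R->0, L->3 (L advanced); H->plug->H->R->B->L->D->refl->E->L'->G->R'->C->plug->A
Char 9 ('G'): step: R->1, L=3; G->plug->F->R->H->L->H->refl->F->L'->D->R'->H->plug->H
Final: ciphertext=EEAAAAHAH, RIGHT=1, LEFT=3

Answer: EEAAAAHAH 1 3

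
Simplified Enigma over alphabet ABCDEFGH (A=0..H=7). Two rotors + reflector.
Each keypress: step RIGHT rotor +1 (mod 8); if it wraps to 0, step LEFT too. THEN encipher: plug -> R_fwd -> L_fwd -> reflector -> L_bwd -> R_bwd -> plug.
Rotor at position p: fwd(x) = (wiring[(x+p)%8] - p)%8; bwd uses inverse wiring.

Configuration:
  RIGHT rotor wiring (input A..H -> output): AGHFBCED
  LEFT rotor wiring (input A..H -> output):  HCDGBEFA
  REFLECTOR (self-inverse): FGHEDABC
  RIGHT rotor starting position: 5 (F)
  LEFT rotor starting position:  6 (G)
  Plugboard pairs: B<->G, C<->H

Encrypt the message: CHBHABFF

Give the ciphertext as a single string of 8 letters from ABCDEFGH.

Answer: GFDACABD

Derivation:
Char 1 ('C'): step: R->6, L=6; C->plug->H->R->E->L->F->refl->A->L'->F->R'->B->plug->G
Char 2 ('H'): step: R->7, L=6; H->plug->C->R->H->L->G->refl->B->L'->C->R'->F->plug->F
Char 3 ('B'): step: R->0, L->7 (L advanced); B->plug->G->R->E->L->H->refl->C->L'->F->R'->D->plug->D
Char 4 ('H'): step: R->1, L=7; H->plug->C->R->E->L->H->refl->C->L'->F->R'->A->plug->A
Char 5 ('A'): step: R->2, L=7; A->plug->A->R->F->L->C->refl->H->L'->E->R'->H->plug->C
Char 6 ('B'): step: R->3, L=7; B->plug->G->R->D->L->E->refl->D->L'->C->R'->A->plug->A
Char 7 ('F'): step: R->4, L=7; F->plug->F->R->C->L->D->refl->E->L'->D->R'->G->plug->B
Char 8 ('F'): step: R->5, L=7; F->plug->F->R->C->L->D->refl->E->L'->D->R'->D->plug->D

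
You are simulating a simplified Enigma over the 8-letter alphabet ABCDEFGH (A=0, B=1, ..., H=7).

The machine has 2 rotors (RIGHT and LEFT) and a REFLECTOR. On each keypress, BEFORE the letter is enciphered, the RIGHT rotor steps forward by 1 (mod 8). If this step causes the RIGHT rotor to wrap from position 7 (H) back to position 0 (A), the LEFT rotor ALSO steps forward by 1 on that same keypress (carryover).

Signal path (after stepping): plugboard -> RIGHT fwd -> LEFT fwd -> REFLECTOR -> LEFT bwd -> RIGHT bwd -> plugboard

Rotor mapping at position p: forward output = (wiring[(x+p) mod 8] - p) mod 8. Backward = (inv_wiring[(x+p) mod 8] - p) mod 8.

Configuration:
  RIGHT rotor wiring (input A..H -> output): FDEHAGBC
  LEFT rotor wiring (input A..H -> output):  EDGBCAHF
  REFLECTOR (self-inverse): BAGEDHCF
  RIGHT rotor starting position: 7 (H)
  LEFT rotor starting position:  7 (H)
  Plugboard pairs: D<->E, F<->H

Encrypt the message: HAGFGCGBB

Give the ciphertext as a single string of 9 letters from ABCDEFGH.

Answer: EFBGDFBGF

Derivation:
Char 1 ('H'): step: R->0, L->0 (L advanced); H->plug->F->R->G->L->H->refl->F->L'->H->R'->D->plug->E
Char 2 ('A'): step: R->1, L=0; A->plug->A->R->C->L->G->refl->C->L'->E->R'->H->plug->F
Char 3 ('G'): step: R->2, L=0; G->plug->G->R->D->L->B->refl->A->L'->F->R'->B->plug->B
Char 4 ('F'): step: R->3, L=0; F->plug->H->R->B->L->D->refl->E->L'->A->R'->G->plug->G
Char 5 ('G'): step: R->4, L=0; G->plug->G->R->A->L->E->refl->D->L'->B->R'->E->plug->D
Char 6 ('C'): step: R->5, L=0; C->plug->C->R->F->L->A->refl->B->L'->D->R'->H->plug->F
Char 7 ('G'): step: R->6, L=0; G->plug->G->R->C->L->G->refl->C->L'->E->R'->B->plug->B
Char 8 ('B'): step: R->7, L=0; B->plug->B->R->G->L->H->refl->F->L'->H->R'->G->plug->G
Char 9 ('B'): step: R->0, L->1 (L advanced); B->plug->B->R->D->L->B->refl->A->L'->C->R'->H->plug->F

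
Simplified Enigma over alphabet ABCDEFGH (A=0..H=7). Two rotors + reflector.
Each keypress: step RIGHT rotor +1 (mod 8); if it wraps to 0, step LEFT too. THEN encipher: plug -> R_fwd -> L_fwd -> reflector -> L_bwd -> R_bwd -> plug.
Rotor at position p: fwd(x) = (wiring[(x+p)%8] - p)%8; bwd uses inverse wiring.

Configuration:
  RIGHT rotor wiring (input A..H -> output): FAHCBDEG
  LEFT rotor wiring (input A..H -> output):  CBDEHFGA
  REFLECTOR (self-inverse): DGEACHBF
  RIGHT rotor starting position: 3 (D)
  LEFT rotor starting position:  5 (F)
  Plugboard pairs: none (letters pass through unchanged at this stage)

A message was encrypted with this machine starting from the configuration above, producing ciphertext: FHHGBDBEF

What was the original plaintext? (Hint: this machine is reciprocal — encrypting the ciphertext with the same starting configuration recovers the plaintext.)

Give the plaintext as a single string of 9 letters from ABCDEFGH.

Answer: BBEAFFGCB

Derivation:
Char 1 ('F'): step: R->4, L=5; F->plug->F->R->E->L->E->refl->C->L'->H->R'->B->plug->B
Char 2 ('H'): step: R->5, L=5; H->plug->H->R->E->L->E->refl->C->L'->H->R'->B->plug->B
Char 3 ('H'): step: R->6, L=5; H->plug->H->R->F->L->G->refl->B->L'->B->R'->E->plug->E
Char 4 ('G'): step: R->7, L=5; G->plug->G->R->E->L->E->refl->C->L'->H->R'->A->plug->A
Char 5 ('B'): step: R->0, L->6 (L advanced); B->plug->B->R->A->L->A->refl->D->L'->D->R'->F->plug->F
Char 6 ('D'): step: R->1, L=6; D->plug->D->R->A->L->A->refl->D->L'->D->R'->F->plug->F
Char 7 ('B'): step: R->2, L=6; B->plug->B->R->A->L->A->refl->D->L'->D->R'->G->plug->G
Char 8 ('E'): step: R->3, L=6; E->plug->E->R->D->L->D->refl->A->L'->A->R'->C->plug->C
Char 9 ('F'): step: R->4, L=6; F->plug->F->R->E->L->F->refl->H->L'->H->R'->B->plug->B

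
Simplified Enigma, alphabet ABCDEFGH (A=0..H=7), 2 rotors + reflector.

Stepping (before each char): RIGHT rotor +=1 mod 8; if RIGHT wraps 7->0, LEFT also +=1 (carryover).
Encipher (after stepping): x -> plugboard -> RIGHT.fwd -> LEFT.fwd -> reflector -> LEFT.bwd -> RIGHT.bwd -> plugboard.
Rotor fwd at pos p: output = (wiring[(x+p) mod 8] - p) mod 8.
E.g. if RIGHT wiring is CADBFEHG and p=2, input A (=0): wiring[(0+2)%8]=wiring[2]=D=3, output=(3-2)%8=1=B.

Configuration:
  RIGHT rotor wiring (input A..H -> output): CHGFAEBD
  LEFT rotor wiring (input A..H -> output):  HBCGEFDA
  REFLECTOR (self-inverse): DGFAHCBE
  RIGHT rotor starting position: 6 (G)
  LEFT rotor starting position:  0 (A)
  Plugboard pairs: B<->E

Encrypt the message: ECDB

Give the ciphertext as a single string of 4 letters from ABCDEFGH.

Char 1 ('E'): step: R->7, L=0; E->plug->B->R->D->L->G->refl->B->L'->B->R'->F->plug->F
Char 2 ('C'): step: R->0, L->1 (L advanced); C->plug->C->R->G->L->H->refl->E->L'->E->R'->F->plug->F
Char 3 ('D'): step: R->1, L=1; D->plug->D->R->H->L->G->refl->B->L'->B->R'->H->plug->H
Char 4 ('B'): step: R->2, L=1; B->plug->E->R->H->L->G->refl->B->L'->B->R'->F->plug->F

Answer: FFHF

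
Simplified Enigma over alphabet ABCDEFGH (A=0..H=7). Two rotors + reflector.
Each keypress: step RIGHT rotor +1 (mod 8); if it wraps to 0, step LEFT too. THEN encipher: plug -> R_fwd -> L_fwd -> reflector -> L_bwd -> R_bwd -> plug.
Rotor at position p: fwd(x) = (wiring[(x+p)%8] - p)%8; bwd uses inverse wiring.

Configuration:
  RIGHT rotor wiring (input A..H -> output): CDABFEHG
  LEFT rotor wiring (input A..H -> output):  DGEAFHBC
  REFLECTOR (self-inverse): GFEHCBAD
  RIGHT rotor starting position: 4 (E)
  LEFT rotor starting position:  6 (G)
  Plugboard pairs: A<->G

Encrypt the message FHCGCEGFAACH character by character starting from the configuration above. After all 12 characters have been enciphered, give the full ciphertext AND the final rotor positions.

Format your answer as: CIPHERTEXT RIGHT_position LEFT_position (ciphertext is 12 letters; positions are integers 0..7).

Answer: ABBCGGHGFGBF 0 0

Derivation:
Char 1 ('F'): step: R->5, L=6; F->plug->F->R->D->L->A->refl->G->L'->E->R'->G->plug->A
Char 2 ('H'): step: R->6, L=6; H->plug->H->R->G->L->H->refl->D->L'->A->R'->B->plug->B
Char 3 ('C'): step: R->7, L=6; C->plug->C->R->E->L->G->refl->A->L'->D->R'->B->plug->B
Char 4 ('G'): step: R->0, L->7 (L advanced); G->plug->A->R->C->L->H->refl->D->L'->A->R'->C->plug->C
Char 5 ('C'): step: R->1, L=7; C->plug->C->R->A->L->D->refl->H->L'->C->R'->A->plug->G
Char 6 ('E'): step: R->2, L=7; E->plug->E->R->F->L->G->refl->A->L'->G->R'->A->plug->G
Char 7 ('G'): step: R->3, L=7; G->plug->A->R->G->L->A->refl->G->L'->F->R'->H->plug->H
Char 8 ('F'): step: R->4, L=7; F->plug->F->R->H->L->C->refl->E->L'->B->R'->A->plug->G
Char 9 ('A'): step: R->5, L=7; A->plug->G->R->E->L->B->refl->F->L'->D->R'->F->plug->F
Char 10 ('A'): step: R->6, L=7; A->plug->G->R->H->L->C->refl->E->L'->B->R'->A->plug->G
Char 11 ('C'): step: R->7, L=7; C->plug->C->R->E->L->B->refl->F->L'->D->R'->B->plug->B
Char 12 ('H'): step: R->0, L->0 (L advanced); H->plug->H->R->G->L->B->refl->F->L'->E->R'->F->plug->F
Final: ciphertext=ABBCGGHGFGBF, RIGHT=0, LEFT=0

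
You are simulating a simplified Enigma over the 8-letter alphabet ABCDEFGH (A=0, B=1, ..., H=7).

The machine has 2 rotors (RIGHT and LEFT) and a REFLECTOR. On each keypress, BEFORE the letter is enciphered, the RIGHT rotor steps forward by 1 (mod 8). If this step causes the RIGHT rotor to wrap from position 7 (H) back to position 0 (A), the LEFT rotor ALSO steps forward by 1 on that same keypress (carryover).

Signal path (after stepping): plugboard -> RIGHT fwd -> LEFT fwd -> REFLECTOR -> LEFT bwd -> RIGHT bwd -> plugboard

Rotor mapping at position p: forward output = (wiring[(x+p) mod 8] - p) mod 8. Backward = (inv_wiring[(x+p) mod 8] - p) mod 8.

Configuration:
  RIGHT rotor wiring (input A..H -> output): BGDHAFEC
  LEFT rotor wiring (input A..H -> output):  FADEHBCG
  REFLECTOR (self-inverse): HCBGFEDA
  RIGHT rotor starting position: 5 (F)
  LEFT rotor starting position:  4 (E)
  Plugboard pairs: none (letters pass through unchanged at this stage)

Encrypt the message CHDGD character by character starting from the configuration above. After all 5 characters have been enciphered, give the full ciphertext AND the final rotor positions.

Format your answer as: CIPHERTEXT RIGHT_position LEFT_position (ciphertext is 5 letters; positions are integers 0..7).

Char 1 ('C'): step: R->6, L=4; C->plug->C->R->D->L->C->refl->B->L'->E->R'->B->plug->B
Char 2 ('H'): step: R->7, L=4; H->plug->H->R->F->L->E->refl->F->L'->B->R'->F->plug->F
Char 3 ('D'): step: R->0, L->5 (L advanced); D->plug->D->R->H->L->C->refl->B->L'->C->R'->H->plug->H
Char 4 ('G'): step: R->1, L=5; G->plug->G->R->B->L->F->refl->E->L'->A->R'->H->plug->H
Char 5 ('D'): step: R->2, L=5; D->plug->D->R->D->L->A->refl->H->L'->G->R'->C->plug->C
Final: ciphertext=BFHHC, RIGHT=2, LEFT=5

Answer: BFHHC 2 5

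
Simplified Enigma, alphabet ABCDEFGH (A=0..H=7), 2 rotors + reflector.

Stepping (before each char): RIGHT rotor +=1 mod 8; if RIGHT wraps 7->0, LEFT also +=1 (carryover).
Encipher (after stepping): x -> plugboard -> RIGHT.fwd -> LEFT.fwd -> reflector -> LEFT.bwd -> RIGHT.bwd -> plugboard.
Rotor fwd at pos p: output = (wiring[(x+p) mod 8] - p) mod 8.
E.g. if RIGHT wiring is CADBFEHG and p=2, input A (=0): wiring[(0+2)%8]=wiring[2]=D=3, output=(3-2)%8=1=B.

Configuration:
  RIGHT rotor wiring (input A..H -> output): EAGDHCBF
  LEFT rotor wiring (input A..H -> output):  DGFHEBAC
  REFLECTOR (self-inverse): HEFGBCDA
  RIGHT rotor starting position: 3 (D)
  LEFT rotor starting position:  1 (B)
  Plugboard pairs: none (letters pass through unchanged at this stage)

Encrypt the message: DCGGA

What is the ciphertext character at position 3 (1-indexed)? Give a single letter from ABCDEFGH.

Char 1 ('D'): step: R->4, L=1; D->plug->D->R->B->L->E->refl->B->L'->G->R'->B->plug->B
Char 2 ('C'): step: R->5, L=1; C->plug->C->R->A->L->F->refl->C->L'->H->R'->D->plug->D
Char 3 ('G'): step: R->6, L=1; G->plug->G->R->B->L->E->refl->B->L'->G->R'->C->plug->C

C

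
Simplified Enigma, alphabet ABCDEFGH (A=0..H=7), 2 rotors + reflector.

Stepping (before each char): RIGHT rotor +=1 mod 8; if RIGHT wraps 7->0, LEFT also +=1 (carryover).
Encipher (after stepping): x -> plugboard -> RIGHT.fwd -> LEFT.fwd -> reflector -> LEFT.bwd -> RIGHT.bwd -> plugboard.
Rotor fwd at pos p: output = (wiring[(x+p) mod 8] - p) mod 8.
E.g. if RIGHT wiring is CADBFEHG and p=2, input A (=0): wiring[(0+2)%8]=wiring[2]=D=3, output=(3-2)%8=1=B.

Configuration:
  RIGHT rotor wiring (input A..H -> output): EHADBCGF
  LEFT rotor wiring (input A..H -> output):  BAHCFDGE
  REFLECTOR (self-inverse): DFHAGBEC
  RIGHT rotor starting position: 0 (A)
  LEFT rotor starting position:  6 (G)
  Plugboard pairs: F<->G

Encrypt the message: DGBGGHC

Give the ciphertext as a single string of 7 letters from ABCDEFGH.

Answer: CADBFBG

Derivation:
Char 1 ('D'): step: R->1, L=6; D->plug->D->R->A->L->A->refl->D->L'->C->R'->C->plug->C
Char 2 ('G'): step: R->2, L=6; G->plug->F->R->D->L->C->refl->H->L'->G->R'->A->plug->A
Char 3 ('B'): step: R->3, L=6; B->plug->B->R->G->L->H->refl->C->L'->D->R'->D->plug->D
Char 4 ('G'): step: R->4, L=6; G->plug->F->R->D->L->C->refl->H->L'->G->R'->B->plug->B
Char 5 ('G'): step: R->5, L=6; G->plug->F->R->D->L->C->refl->H->L'->G->R'->G->plug->F
Char 6 ('H'): step: R->6, L=6; H->plug->H->R->E->L->B->refl->F->L'->H->R'->B->plug->B
Char 7 ('C'): step: R->7, L=6; C->plug->C->R->A->L->A->refl->D->L'->C->R'->F->plug->G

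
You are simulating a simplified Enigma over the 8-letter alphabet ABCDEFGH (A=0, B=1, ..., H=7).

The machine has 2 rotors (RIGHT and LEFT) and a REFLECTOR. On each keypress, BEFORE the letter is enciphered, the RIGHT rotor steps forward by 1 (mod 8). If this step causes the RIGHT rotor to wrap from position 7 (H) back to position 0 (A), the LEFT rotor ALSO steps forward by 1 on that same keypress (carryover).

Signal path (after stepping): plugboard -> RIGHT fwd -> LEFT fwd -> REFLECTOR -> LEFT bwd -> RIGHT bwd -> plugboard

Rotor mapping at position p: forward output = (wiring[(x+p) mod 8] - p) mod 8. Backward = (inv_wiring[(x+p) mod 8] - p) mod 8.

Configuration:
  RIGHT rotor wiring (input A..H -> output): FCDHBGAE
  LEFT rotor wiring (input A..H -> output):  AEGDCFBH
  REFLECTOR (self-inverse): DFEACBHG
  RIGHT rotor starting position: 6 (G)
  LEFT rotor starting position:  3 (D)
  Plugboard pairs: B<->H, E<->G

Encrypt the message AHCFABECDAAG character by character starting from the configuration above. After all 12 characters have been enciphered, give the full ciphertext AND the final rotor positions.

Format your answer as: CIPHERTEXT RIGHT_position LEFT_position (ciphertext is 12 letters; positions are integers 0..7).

Answer: HGBAHAABHDHD 2 5

Derivation:
Char 1 ('A'): step: R->7, L=3; A->plug->A->R->F->L->F->refl->B->L'->G->R'->B->plug->H
Char 2 ('H'): step: R->0, L->4 (L advanced); H->plug->B->R->C->L->F->refl->B->L'->B->R'->E->plug->G
Char 3 ('C'): step: R->1, L=4; C->plug->C->R->G->L->C->refl->E->L'->E->R'->H->plug->B
Char 4 ('F'): step: R->2, L=4; F->plug->F->R->C->L->F->refl->B->L'->B->R'->A->plug->A
Char 5 ('A'): step: R->3, L=4; A->plug->A->R->E->L->E->refl->C->L'->G->R'->B->plug->H
Char 6 ('B'): step: R->4, L=4; B->plug->H->R->D->L->D->refl->A->L'->F->R'->A->plug->A
Char 7 ('E'): step: R->5, L=4; E->plug->G->R->C->L->F->refl->B->L'->B->R'->A->plug->A
Char 8 ('C'): step: R->6, L=4; C->plug->C->R->H->L->H->refl->G->L'->A->R'->H->plug->B
Char 9 ('D'): step: R->7, L=4; D->plug->D->R->E->L->E->refl->C->L'->G->R'->B->plug->H
Char 10 ('A'): step: R->0, L->5 (L advanced); A->plug->A->R->F->L->B->refl->F->L'->H->R'->D->plug->D
Char 11 ('A'): step: R->1, L=5; A->plug->A->R->B->L->E->refl->C->L'->C->R'->B->plug->H
Char 12 ('G'): step: R->2, L=5; G->plug->E->R->G->L->G->refl->H->L'->E->R'->D->plug->D
Final: ciphertext=HGBAHAABHDHD, RIGHT=2, LEFT=5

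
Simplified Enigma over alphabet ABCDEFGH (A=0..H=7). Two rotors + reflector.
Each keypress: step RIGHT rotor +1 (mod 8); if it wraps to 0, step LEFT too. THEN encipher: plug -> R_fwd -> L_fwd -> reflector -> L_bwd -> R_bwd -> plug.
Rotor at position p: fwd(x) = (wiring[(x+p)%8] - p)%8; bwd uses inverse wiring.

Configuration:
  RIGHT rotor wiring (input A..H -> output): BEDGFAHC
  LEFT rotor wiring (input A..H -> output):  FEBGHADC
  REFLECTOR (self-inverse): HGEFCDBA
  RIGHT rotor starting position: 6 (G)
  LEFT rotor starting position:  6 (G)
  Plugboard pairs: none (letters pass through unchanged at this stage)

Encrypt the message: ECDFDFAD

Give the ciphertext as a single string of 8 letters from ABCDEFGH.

Answer: GGCHCHEA

Derivation:
Char 1 ('E'): step: R->7, L=6; E->plug->E->R->H->L->C->refl->E->L'->B->R'->G->plug->G
Char 2 ('C'): step: R->0, L->7 (L advanced); C->plug->C->R->D->L->C->refl->E->L'->H->R'->G->plug->G
Char 3 ('D'): step: R->1, L=7; D->plug->D->R->E->L->H->refl->A->L'->F->R'->C->plug->C
Char 4 ('F'): step: R->2, L=7; F->plug->F->R->A->L->D->refl->F->L'->C->R'->H->plug->H
Char 5 ('D'): step: R->3, L=7; D->plug->D->R->E->L->H->refl->A->L'->F->R'->C->plug->C
Char 6 ('F'): step: R->4, L=7; F->plug->F->R->A->L->D->refl->F->L'->C->R'->H->plug->H
Char 7 ('A'): step: R->5, L=7; A->plug->A->R->D->L->C->refl->E->L'->H->R'->E->plug->E
Char 8 ('D'): step: R->6, L=7; D->plug->D->R->G->L->B->refl->G->L'->B->R'->A->plug->A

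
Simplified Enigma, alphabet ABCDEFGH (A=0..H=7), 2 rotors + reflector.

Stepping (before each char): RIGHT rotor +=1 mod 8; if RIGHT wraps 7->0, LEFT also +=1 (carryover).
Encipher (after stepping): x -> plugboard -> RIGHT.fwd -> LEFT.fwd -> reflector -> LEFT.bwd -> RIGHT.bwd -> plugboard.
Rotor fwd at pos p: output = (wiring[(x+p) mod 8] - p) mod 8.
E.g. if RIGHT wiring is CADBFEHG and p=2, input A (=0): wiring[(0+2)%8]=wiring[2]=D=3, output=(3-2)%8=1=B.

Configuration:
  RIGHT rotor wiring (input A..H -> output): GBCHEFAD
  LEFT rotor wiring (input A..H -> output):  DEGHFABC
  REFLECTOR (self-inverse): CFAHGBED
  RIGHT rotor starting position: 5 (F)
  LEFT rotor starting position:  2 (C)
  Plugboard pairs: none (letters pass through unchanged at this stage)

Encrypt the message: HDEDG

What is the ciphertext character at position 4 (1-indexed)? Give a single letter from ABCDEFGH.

Char 1 ('H'): step: R->6, L=2; H->plug->H->R->H->L->C->refl->A->L'->F->R'->B->plug->B
Char 2 ('D'): step: R->7, L=2; D->plug->D->R->D->L->G->refl->E->L'->A->R'->E->plug->E
Char 3 ('E'): step: R->0, L->3 (L advanced); E->plug->E->R->E->L->H->refl->D->L'->H->R'->D->plug->D
Char 4 ('D'): step: R->1, L=3; D->plug->D->R->D->L->G->refl->E->L'->A->R'->A->plug->A

A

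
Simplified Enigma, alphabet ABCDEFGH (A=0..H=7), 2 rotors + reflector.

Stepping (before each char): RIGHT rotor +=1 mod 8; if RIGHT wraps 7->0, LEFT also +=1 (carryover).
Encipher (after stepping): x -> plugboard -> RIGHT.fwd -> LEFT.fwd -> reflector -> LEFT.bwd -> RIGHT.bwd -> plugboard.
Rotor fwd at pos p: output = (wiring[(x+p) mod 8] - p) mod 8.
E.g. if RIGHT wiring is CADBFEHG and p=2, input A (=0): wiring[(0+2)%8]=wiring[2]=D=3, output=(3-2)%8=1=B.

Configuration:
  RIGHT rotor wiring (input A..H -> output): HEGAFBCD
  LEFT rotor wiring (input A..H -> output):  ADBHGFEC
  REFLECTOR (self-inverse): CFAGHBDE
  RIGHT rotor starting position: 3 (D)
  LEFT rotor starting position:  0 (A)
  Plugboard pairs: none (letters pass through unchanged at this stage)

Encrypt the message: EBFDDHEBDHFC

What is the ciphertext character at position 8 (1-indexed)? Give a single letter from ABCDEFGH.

Char 1 ('E'): step: R->4, L=0; E->plug->E->R->D->L->H->refl->E->L'->G->R'->C->plug->C
Char 2 ('B'): step: R->5, L=0; B->plug->B->R->F->L->F->refl->B->L'->C->R'->D->plug->D
Char 3 ('F'): step: R->6, L=0; F->plug->F->R->C->L->B->refl->F->L'->F->R'->B->plug->B
Char 4 ('D'): step: R->7, L=0; D->plug->D->R->H->L->C->refl->A->L'->A->R'->B->plug->B
Char 5 ('D'): step: R->0, L->1 (L advanced); D->plug->D->R->A->L->C->refl->A->L'->B->R'->F->plug->F
Char 6 ('H'): step: R->1, L=1; H->plug->H->R->G->L->B->refl->F->L'->D->R'->A->plug->A
Char 7 ('E'): step: R->2, L=1; E->plug->E->R->A->L->C->refl->A->L'->B->R'->F->plug->F
Char 8 ('B'): step: R->3, L=1; B->plug->B->R->C->L->G->refl->D->L'->F->R'->A->plug->A

A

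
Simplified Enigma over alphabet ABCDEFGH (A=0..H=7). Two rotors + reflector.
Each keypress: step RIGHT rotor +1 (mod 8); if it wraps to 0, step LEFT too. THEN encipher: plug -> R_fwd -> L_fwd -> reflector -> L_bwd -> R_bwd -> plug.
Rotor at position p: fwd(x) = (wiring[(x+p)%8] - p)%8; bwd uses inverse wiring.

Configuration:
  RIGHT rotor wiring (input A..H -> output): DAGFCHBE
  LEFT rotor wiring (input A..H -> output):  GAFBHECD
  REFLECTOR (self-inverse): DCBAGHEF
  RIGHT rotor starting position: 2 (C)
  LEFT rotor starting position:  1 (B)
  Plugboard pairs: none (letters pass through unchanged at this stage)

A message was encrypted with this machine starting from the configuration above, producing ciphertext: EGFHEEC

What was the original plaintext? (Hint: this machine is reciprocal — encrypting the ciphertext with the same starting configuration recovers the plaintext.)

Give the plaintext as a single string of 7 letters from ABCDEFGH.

Answer: HFEAAGF

Derivation:
Char 1 ('E'): step: R->3, L=1; E->plug->E->R->B->L->E->refl->G->L'->D->R'->H->plug->H
Char 2 ('G'): step: R->4, L=1; G->plug->G->R->C->L->A->refl->D->L'->E->R'->F->plug->F
Char 3 ('F'): step: R->5, L=1; F->plug->F->R->B->L->E->refl->G->L'->D->R'->E->plug->E
Char 4 ('H'): step: R->6, L=1; H->plug->H->R->B->L->E->refl->G->L'->D->R'->A->plug->A
Char 5 ('E'): step: R->7, L=1; E->plug->E->R->G->L->C->refl->B->L'->F->R'->A->plug->A
Char 6 ('E'): step: R->0, L->2 (L advanced); E->plug->E->R->C->L->F->refl->H->L'->B->R'->G->plug->G
Char 7 ('C'): step: R->1, L=2; C->plug->C->R->E->L->A->refl->D->L'->A->R'->F->plug->F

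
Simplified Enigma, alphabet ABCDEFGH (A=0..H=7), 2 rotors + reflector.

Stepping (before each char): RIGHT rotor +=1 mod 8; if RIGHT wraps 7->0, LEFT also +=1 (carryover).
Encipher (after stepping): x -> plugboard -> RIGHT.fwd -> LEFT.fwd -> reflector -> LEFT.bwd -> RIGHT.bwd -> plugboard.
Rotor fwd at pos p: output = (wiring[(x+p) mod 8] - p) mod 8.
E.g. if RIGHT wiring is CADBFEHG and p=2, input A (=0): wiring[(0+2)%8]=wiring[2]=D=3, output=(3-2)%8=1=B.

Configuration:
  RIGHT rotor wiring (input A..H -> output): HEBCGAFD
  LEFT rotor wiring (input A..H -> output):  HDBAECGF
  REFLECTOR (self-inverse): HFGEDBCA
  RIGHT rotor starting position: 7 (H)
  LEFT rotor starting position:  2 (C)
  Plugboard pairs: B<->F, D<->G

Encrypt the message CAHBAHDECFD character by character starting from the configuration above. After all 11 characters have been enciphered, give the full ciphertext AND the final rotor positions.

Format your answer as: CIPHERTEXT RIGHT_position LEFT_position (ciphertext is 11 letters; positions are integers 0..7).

Char 1 ('C'): step: R->0, L->3 (L advanced); C->plug->C->R->B->L->B->refl->F->L'->A->R'->F->plug->B
Char 2 ('A'): step: R->1, L=3; A->plug->A->R->D->L->D->refl->E->L'->F->R'->D->plug->G
Char 3 ('H'): step: R->2, L=3; H->plug->H->R->C->L->H->refl->A->L'->G->R'->D->plug->G
Char 4 ('B'): step: R->3, L=3; B->plug->F->R->E->L->C->refl->G->L'->H->R'->A->plug->A
Char 5 ('A'): step: R->4, L=3; A->plug->A->R->C->L->H->refl->A->L'->G->R'->H->plug->H
Char 6 ('H'): step: R->5, L=3; H->plug->H->R->B->L->B->refl->F->L'->A->R'->B->plug->F
Char 7 ('D'): step: R->6, L=3; D->plug->G->R->A->L->F->refl->B->L'->B->R'->C->plug->C
Char 8 ('E'): step: R->7, L=3; E->plug->E->R->D->L->D->refl->E->L'->F->R'->C->plug->C
Char 9 ('C'): step: R->0, L->4 (L advanced); C->plug->C->R->B->L->G->refl->C->L'->C->R'->D->plug->G
Char 10 ('F'): step: R->1, L=4; F->plug->B->R->A->L->A->refl->H->L'->F->R'->D->plug->G
Char 11 ('D'): step: R->2, L=4; D->plug->G->R->F->L->H->refl->A->L'->A->R'->B->plug->F
Final: ciphertext=BGGAHFCCGGF, RIGHT=2, LEFT=4

Answer: BGGAHFCCGGF 2 4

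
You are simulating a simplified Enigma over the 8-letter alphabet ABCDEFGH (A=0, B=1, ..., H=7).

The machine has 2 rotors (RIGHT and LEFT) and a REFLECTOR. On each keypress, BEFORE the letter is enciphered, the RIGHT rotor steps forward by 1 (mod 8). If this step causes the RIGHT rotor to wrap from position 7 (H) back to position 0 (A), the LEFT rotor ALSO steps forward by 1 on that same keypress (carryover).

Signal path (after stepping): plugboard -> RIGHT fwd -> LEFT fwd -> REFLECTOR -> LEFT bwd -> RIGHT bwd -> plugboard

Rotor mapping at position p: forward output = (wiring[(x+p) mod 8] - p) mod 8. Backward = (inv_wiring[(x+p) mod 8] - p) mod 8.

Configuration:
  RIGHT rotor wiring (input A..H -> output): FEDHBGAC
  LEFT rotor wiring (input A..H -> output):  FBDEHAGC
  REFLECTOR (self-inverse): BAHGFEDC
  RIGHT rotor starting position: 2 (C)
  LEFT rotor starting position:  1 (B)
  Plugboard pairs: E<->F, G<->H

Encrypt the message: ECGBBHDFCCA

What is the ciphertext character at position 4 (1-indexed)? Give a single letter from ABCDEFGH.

Char 1 ('E'): step: R->3, L=1; E->plug->F->R->C->L->D->refl->G->L'->D->R'->C->plug->C
Char 2 ('C'): step: R->4, L=1; C->plug->C->R->E->L->H->refl->C->L'->B->R'->E->plug->F
Char 3 ('G'): step: R->5, L=1; G->plug->H->R->E->L->H->refl->C->L'->B->R'->A->plug->A
Char 4 ('B'): step: R->6, L=1; B->plug->B->R->E->L->H->refl->C->L'->B->R'->F->plug->E

E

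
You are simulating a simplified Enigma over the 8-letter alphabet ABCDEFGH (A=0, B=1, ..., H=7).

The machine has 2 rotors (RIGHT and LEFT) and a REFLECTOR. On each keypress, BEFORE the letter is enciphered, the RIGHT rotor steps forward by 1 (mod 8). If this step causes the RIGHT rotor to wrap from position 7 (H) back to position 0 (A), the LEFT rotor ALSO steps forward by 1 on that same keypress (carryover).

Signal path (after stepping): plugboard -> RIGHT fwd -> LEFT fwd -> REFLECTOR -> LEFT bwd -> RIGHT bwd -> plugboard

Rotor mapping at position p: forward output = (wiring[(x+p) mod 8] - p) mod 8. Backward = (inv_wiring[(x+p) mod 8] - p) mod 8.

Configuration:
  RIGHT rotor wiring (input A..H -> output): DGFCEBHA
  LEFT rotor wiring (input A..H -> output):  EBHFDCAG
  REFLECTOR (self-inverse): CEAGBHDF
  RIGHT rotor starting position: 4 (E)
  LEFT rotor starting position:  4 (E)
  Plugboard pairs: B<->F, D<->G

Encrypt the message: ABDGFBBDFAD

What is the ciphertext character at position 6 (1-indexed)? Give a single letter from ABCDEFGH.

Char 1 ('A'): step: R->5, L=4; A->plug->A->R->E->L->A->refl->C->L'->D->R'->C->plug->C
Char 2 ('B'): step: R->6, L=4; B->plug->F->R->E->L->A->refl->C->L'->D->R'->H->plug->H
Char 3 ('D'): step: R->7, L=4; D->plug->G->R->C->L->E->refl->B->L'->H->R'->C->plug->C
Char 4 ('G'): step: R->0, L->5 (L advanced); G->plug->D->R->C->L->B->refl->E->L'->E->R'->E->plug->E
Char 5 ('F'): step: R->1, L=5; F->plug->B->R->E->L->E->refl->B->L'->C->R'->H->plug->H
Char 6 ('B'): step: R->2, L=5; B->plug->F->R->G->L->A->refl->C->L'->F->R'->E->plug->E

E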